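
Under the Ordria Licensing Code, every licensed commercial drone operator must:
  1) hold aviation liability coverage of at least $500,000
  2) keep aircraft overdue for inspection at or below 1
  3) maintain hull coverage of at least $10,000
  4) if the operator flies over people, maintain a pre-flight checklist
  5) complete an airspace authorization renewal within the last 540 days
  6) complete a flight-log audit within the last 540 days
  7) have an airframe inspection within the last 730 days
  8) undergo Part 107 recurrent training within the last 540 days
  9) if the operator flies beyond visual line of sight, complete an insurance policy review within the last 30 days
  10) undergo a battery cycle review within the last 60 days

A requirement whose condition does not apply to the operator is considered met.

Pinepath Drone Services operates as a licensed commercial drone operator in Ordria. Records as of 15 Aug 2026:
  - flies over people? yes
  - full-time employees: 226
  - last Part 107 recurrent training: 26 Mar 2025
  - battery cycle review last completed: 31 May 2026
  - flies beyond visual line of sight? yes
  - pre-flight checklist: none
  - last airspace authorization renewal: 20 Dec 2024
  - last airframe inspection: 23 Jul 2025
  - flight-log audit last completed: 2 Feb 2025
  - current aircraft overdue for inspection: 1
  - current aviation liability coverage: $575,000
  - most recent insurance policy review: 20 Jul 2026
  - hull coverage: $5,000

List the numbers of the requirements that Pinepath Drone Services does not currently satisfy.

3, 4, 5, 6, 10

1. aviation liability coverage $575,000 ≥ $500,000 → met
2. aircraft overdue for inspection 1 ≤ 1 → met
3. hull coverage $5,000 < $10,000 → not met
4. condition 'flies over people' holds; pre-flight checklist absent → not met
5. airspace authorization renewal 603 days ago vs limit 540 → not met
6. flight-log audit 559 days ago vs limit 540 → not met
7. airframe inspection 388 days ago vs limit 730 → met
8. Part 107 recurrent training 507 days ago vs limit 540 → met
9. condition 'flies beyond visual line of sight' holds; insurance policy review 26 days ago vs limit 30 → met
10. battery cycle review 76 days ago vs limit 60 → not met
Not met: 3, 4, 5, 6, 10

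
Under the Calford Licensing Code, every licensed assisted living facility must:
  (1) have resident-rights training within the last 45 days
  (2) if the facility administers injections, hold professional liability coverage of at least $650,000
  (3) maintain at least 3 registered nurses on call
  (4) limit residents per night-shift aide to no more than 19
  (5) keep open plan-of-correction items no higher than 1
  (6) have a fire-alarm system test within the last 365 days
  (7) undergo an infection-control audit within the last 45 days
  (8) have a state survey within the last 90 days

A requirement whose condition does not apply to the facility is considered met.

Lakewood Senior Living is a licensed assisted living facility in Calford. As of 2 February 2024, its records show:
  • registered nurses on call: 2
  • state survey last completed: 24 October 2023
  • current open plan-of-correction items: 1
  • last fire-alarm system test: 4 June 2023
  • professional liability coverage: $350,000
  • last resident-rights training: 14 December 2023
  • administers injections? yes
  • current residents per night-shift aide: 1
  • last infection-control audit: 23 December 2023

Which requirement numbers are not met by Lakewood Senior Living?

1, 2, 3, 8

1. resident-rights training 50 days ago vs limit 45 → not met
2. condition 'administers injections' holds; professional liability coverage $350,000 < $650,000 → not met
3. registered nurses on call 2 < 3 → not met
4. residents per night-shift aide 1 ≤ 19 → met
5. open plan-of-correction items 1 ≤ 1 → met
6. fire-alarm system test 243 days ago vs limit 365 → met
7. infection-control audit 41 days ago vs limit 45 → met
8. state survey 101 days ago vs limit 90 → not met
Not met: 1, 2, 3, 8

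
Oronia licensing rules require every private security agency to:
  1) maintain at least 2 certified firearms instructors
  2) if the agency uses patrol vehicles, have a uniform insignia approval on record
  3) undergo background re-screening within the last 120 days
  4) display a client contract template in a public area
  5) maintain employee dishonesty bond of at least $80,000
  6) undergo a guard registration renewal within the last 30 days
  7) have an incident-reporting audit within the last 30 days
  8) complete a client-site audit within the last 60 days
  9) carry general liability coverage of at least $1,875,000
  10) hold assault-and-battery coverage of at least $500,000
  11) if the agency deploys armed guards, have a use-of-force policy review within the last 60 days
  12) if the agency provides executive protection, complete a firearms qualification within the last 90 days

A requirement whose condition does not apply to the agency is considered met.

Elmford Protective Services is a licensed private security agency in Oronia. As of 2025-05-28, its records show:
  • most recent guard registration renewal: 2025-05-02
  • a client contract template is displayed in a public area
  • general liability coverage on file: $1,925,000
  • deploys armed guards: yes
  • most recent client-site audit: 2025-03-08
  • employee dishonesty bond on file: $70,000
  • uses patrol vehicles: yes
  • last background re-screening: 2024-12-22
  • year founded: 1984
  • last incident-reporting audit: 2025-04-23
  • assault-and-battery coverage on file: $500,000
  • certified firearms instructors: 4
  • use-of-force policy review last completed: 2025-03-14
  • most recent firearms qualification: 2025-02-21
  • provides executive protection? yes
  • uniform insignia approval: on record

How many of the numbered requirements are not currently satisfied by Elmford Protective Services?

1. certified firearms instructors 4 ≥ 2 → met
2. condition 'uses patrol vehicles' holds; uniform insignia approval present → met
3. background re-screening 157 days ago vs limit 120 → not met
4. client contract template present → met
5. employee dishonesty bond $70,000 < $80,000 → not met
6. guard registration renewal 26 days ago vs limit 30 → met
7. incident-reporting audit 35 days ago vs limit 30 → not met
8. client-site audit 81 days ago vs limit 60 → not met
9. general liability coverage $1,925,000 ≥ $1,875,000 → met
10. assault-and-battery coverage $500,000 ≥ $500,000 → met
11. condition 'deploys armed guards' holds; use-of-force policy review 75 days ago vs limit 60 → not met
12. condition 'provides executive protection' holds; firearms qualification 96 days ago vs limit 90 → not met
Not met: 6 of 12

6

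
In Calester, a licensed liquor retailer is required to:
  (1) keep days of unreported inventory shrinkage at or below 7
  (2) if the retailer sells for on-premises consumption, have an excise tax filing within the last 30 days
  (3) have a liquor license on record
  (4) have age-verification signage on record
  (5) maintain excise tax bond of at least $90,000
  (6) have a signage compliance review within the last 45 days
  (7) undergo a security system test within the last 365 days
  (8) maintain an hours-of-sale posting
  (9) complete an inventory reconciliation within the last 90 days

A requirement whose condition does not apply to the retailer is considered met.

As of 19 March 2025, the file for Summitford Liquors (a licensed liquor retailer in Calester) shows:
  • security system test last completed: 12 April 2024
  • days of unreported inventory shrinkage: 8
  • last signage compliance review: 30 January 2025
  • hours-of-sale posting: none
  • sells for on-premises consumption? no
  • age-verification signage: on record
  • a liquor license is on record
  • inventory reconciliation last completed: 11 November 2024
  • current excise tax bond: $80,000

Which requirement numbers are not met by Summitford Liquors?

1. days of unreported inventory shrinkage 8 > 7 → not met
2. condition 'sells for on-premises consumption' does not hold → requirement n/a → met
3. liquor license present → met
4. age-verification signage present → met
5. excise tax bond $80,000 < $90,000 → not met
6. signage compliance review 48 days ago vs limit 45 → not met
7. security system test 341 days ago vs limit 365 → met
8. hours-of-sale posting absent → not met
9. inventory reconciliation 128 days ago vs limit 90 → not met
Not met: 1, 5, 6, 8, 9

1, 5, 6, 8, 9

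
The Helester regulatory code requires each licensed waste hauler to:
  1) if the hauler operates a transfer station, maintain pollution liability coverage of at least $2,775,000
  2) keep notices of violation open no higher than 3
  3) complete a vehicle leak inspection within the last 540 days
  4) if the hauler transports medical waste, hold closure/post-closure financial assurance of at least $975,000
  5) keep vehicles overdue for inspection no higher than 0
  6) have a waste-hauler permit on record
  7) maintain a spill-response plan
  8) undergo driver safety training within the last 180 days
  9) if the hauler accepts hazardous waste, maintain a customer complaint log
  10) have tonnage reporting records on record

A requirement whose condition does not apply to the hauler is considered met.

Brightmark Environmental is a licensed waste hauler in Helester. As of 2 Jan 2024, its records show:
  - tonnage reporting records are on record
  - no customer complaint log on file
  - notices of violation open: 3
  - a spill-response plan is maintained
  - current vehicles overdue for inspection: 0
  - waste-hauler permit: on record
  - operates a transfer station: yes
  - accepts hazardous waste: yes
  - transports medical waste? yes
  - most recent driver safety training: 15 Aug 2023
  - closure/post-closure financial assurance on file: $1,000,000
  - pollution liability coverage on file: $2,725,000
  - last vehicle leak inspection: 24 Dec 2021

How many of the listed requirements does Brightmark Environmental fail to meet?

1. condition 'operates a transfer station' holds; pollution liability coverage $2,725,000 < $2,775,000 → not met
2. notices of violation open 3 ≤ 3 → met
3. vehicle leak inspection 739 days ago vs limit 540 → not met
4. condition 'transports medical waste' holds; closure/post-closure financial assurance $1,000,000 ≥ $975,000 → met
5. vehicles overdue for inspection 0 ≤ 0 → met
6. waste-hauler permit present → met
7. spill-response plan present → met
8. driver safety training 140 days ago vs limit 180 → met
9. condition 'accepts hazardous waste' holds; customer complaint log absent → not met
10. tonnage reporting records present → met
Not met: 3 of 10

3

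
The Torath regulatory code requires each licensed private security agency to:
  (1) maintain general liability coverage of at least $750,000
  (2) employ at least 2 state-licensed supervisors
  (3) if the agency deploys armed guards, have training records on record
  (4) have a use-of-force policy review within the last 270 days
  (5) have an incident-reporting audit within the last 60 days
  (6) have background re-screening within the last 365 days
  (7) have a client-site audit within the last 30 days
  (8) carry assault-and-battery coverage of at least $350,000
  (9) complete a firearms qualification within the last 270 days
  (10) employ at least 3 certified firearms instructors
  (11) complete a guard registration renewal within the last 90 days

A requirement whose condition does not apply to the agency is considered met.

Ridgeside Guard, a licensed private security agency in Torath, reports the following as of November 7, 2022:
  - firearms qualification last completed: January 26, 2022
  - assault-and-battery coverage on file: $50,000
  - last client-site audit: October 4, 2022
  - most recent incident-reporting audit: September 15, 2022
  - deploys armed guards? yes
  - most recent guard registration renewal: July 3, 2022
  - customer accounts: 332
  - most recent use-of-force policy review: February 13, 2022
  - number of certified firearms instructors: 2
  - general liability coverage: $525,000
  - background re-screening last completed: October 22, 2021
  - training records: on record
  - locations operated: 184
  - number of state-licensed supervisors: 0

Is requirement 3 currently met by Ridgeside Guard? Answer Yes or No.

3. condition 'deploys armed guards' holds; training records present → met

Yes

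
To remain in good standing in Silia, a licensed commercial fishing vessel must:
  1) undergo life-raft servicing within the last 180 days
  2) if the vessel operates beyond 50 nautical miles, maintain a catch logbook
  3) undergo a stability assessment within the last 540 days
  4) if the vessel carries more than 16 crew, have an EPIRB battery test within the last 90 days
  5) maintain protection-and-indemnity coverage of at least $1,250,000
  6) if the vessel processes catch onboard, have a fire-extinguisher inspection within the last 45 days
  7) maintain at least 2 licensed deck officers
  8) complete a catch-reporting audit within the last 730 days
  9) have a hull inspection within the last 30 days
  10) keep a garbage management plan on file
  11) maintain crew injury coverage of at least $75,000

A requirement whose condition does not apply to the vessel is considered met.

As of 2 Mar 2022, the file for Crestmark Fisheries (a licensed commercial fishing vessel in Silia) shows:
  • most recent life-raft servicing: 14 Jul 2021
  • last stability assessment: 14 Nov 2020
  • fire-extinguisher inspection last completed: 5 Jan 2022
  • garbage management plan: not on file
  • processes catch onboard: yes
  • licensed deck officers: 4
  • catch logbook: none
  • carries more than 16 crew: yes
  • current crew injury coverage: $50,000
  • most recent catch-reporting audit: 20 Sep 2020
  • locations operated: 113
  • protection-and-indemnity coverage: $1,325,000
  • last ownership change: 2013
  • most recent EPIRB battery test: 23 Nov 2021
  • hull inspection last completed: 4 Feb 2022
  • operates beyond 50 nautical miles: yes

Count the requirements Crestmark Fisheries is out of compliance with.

6

1. life-raft servicing 231 days ago vs limit 180 → not met
2. condition 'operates beyond 50 nautical miles' holds; catch logbook absent → not met
3. stability assessment 473 days ago vs limit 540 → met
4. condition 'carries more than 16 crew' holds; EPIRB battery test 99 days ago vs limit 90 → not met
5. protection-and-indemnity coverage $1,325,000 ≥ $1,250,000 → met
6. condition 'processes catch onboard' holds; fire-extinguisher inspection 56 days ago vs limit 45 → not met
7. licensed deck officers 4 ≥ 2 → met
8. catch-reporting audit 528 days ago vs limit 730 → met
9. hull inspection 26 days ago vs limit 30 → met
10. garbage management plan absent → not met
11. crew injury coverage $50,000 < $75,000 → not met
Not met: 6 of 11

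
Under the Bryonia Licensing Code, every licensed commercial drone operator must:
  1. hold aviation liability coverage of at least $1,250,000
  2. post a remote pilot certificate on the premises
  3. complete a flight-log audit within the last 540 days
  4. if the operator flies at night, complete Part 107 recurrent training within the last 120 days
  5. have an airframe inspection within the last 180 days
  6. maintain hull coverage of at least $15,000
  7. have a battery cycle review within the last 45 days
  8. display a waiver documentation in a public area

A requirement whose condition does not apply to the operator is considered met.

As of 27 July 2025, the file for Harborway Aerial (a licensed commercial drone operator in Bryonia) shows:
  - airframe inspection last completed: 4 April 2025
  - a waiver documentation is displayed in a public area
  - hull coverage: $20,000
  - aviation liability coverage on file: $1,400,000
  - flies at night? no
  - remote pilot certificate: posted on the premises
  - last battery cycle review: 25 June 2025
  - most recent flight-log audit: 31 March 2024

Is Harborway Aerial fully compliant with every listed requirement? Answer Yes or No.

1. aviation liability coverage $1,400,000 ≥ $1,250,000 → met
2. remote pilot certificate present → met
3. flight-log audit 483 days ago vs limit 540 → met
4. condition 'flies at night' does not hold → requirement n/a → met
5. airframe inspection 114 days ago vs limit 180 → met
6. hull coverage $20,000 ≥ $15,000 → met
7. battery cycle review 32 days ago vs limit 45 → met
8. waiver documentation present → met
All met.

Yes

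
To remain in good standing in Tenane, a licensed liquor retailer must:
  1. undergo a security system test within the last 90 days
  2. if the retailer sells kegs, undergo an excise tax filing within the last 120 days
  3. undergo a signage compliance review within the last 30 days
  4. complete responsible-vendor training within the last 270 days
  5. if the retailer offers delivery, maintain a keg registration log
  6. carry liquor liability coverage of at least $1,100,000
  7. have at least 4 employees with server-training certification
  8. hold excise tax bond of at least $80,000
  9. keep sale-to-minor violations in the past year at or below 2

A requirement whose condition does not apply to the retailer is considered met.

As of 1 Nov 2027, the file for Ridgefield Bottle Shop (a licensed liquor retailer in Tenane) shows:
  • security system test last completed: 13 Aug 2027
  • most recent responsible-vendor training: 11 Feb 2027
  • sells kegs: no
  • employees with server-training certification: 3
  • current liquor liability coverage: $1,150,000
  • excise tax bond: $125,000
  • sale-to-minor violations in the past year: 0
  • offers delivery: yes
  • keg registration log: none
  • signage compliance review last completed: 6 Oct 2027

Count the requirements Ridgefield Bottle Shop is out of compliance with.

1. security system test 80 days ago vs limit 90 → met
2. condition 'sells kegs' does not hold → requirement n/a → met
3. signage compliance review 26 days ago vs limit 30 → met
4. responsible-vendor training 263 days ago vs limit 270 → met
5. condition 'offers delivery' holds; keg registration log absent → not met
6. liquor liability coverage $1,150,000 ≥ $1,100,000 → met
7. employees with server-training certification 3 < 4 → not met
8. excise tax bond $125,000 ≥ $80,000 → met
9. sale-to-minor violations in the past year 0 ≤ 2 → met
Not met: 2 of 9

2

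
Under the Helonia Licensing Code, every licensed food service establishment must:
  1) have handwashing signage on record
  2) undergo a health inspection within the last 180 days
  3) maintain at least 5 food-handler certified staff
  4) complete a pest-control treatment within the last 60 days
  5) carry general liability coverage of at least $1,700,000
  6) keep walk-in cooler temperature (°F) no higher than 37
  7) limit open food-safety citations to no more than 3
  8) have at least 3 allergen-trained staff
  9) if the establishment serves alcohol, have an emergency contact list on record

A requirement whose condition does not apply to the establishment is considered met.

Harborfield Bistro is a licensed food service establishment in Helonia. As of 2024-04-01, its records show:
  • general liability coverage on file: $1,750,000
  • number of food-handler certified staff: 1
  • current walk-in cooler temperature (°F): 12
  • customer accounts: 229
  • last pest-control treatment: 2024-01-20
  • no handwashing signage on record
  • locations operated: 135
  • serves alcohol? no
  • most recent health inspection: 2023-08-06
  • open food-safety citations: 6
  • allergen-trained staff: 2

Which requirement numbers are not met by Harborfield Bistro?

1, 2, 3, 4, 7, 8

1. handwashing signage absent → not met
2. health inspection 239 days ago vs limit 180 → not met
3. food-handler certified staff 1 < 5 → not met
4. pest-control treatment 72 days ago vs limit 60 → not met
5. general liability coverage $1,750,000 ≥ $1,700,000 → met
6. walk-in cooler temperature (°F) 12 ≤ 37 → met
7. open food-safety citations 6 > 3 → not met
8. allergen-trained staff 2 < 3 → not met
9. condition 'serves alcohol' does not hold → requirement n/a → met
Not met: 1, 2, 3, 4, 7, 8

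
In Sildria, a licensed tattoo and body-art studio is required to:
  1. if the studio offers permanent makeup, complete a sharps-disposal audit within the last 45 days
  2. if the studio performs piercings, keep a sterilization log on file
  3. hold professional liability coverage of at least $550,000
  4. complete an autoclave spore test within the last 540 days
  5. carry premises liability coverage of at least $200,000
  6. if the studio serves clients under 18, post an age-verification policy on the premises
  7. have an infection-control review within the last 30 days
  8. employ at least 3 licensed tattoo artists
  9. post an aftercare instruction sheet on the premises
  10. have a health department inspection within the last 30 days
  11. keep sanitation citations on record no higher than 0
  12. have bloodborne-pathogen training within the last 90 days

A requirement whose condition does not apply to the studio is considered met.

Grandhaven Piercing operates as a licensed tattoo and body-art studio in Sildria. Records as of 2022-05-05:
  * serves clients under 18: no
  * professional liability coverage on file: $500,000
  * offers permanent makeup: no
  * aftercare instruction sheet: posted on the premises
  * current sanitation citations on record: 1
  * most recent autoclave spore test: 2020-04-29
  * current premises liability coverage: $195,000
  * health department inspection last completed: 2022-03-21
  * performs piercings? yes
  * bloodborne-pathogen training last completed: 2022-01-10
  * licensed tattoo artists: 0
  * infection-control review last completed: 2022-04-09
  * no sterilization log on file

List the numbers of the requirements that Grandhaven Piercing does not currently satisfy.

1. condition 'offers permanent makeup' does not hold → requirement n/a → met
2. condition 'performs piercings' holds; sterilization log absent → not met
3. professional liability coverage $500,000 < $550,000 → not met
4. autoclave spore test 736 days ago vs limit 540 → not met
5. premises liability coverage $195,000 < $200,000 → not met
6. condition 'serves clients under 18' does not hold → requirement n/a → met
7. infection-control review 26 days ago vs limit 30 → met
8. licensed tattoo artists 0 < 3 → not met
9. aftercare instruction sheet present → met
10. health department inspection 45 days ago vs limit 30 → not met
11. sanitation citations on record 1 > 0 → not met
12. bloodborne-pathogen training 115 days ago vs limit 90 → not met
Not met: 2, 3, 4, 5, 8, 10, 11, 12

2, 3, 4, 5, 8, 10, 11, 12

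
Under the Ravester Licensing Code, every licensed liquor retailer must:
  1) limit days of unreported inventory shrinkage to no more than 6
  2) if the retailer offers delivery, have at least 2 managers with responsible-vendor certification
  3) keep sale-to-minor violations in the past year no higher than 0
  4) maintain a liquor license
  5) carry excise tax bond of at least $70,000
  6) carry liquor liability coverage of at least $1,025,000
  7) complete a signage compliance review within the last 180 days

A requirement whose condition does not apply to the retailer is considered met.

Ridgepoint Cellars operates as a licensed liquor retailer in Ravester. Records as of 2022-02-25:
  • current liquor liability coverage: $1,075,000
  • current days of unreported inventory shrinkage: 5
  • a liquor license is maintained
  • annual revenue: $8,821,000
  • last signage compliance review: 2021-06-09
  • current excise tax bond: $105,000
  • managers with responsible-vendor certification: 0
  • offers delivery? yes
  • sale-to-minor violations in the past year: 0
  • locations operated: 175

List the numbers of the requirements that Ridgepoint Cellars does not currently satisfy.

1. days of unreported inventory shrinkage 5 ≤ 6 → met
2. condition 'offers delivery' holds; managers with responsible-vendor certification 0 < 2 → not met
3. sale-to-minor violations in the past year 0 ≤ 0 → met
4. liquor license present → met
5. excise tax bond $105,000 ≥ $70,000 → met
6. liquor liability coverage $1,075,000 ≥ $1,025,000 → met
7. signage compliance review 261 days ago vs limit 180 → not met
Not met: 2, 7

2, 7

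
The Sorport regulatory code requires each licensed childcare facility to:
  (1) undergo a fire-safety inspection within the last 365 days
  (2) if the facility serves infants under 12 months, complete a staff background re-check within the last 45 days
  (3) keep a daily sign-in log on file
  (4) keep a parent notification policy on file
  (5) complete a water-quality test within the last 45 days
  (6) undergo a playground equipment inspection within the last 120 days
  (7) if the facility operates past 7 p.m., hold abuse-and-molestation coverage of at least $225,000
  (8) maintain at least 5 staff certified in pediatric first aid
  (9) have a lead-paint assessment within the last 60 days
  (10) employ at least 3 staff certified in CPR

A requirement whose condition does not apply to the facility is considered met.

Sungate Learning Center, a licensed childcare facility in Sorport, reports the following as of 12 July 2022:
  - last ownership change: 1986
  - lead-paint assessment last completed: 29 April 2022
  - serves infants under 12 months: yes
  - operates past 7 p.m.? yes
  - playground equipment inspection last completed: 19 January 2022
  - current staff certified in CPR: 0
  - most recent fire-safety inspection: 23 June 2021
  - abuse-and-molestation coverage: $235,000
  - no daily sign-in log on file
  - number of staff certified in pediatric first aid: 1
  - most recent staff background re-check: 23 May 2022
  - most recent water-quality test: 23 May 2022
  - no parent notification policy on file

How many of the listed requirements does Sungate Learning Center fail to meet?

9

1. fire-safety inspection 384 days ago vs limit 365 → not met
2. condition 'serves infants under 12 months' holds; staff background re-check 50 days ago vs limit 45 → not met
3. daily sign-in log absent → not met
4. parent notification policy absent → not met
5. water-quality test 50 days ago vs limit 45 → not met
6. playground equipment inspection 174 days ago vs limit 120 → not met
7. condition 'operates past 7 p.m.' holds; abuse-and-molestation coverage $235,000 ≥ $225,000 → met
8. staff certified in pediatric first aid 1 < 5 → not met
9. lead-paint assessment 74 days ago vs limit 60 → not met
10. staff certified in CPR 0 < 3 → not met
Not met: 9 of 10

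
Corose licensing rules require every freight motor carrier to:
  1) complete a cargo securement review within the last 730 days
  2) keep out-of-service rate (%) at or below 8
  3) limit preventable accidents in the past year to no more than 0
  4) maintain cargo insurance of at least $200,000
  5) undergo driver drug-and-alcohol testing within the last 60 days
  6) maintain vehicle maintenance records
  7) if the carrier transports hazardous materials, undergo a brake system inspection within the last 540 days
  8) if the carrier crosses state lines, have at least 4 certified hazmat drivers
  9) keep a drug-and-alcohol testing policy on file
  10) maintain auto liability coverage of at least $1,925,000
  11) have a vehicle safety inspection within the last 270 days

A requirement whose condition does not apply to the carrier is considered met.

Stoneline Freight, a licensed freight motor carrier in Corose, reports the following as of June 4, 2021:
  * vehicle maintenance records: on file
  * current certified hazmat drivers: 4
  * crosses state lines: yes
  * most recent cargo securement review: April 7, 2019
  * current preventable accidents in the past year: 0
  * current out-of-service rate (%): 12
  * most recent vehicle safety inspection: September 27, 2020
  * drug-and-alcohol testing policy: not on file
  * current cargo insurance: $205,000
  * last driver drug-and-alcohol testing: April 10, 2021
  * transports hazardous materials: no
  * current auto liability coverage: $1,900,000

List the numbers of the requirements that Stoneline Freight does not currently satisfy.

1, 2, 9, 10

1. cargo securement review 789 days ago vs limit 730 → not met
2. out-of-service rate (%) 12 > 8 → not met
3. preventable accidents in the past year 0 ≤ 0 → met
4. cargo insurance $205,000 ≥ $200,000 → met
5. driver drug-and-alcohol testing 55 days ago vs limit 60 → met
6. vehicle maintenance records present → met
7. condition 'transports hazardous materials' does not hold → requirement n/a → met
8. condition 'crosses state lines' holds; certified hazmat drivers 4 ≥ 4 → met
9. drug-and-alcohol testing policy absent → not met
10. auto liability coverage $1,900,000 < $1,925,000 → not met
11. vehicle safety inspection 250 days ago vs limit 270 → met
Not met: 1, 2, 9, 10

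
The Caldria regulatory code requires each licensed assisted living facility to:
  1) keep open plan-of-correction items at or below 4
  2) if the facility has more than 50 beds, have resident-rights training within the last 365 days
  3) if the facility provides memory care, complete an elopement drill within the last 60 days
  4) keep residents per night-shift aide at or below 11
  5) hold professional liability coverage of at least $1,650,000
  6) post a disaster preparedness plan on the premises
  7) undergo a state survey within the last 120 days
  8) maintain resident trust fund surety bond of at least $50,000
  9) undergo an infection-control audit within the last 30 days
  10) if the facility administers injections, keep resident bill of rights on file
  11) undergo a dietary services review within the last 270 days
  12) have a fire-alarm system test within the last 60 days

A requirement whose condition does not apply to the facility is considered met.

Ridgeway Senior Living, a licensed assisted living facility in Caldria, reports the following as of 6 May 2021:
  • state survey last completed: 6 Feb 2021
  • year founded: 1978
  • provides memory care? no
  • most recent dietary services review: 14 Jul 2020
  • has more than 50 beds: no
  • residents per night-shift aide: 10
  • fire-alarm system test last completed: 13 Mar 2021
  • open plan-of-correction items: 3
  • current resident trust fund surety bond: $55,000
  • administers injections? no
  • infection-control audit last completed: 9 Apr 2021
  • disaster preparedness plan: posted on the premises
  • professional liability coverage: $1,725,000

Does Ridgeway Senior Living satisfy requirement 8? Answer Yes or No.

Yes

8. resident trust fund surety bond $55,000 ≥ $50,000 → met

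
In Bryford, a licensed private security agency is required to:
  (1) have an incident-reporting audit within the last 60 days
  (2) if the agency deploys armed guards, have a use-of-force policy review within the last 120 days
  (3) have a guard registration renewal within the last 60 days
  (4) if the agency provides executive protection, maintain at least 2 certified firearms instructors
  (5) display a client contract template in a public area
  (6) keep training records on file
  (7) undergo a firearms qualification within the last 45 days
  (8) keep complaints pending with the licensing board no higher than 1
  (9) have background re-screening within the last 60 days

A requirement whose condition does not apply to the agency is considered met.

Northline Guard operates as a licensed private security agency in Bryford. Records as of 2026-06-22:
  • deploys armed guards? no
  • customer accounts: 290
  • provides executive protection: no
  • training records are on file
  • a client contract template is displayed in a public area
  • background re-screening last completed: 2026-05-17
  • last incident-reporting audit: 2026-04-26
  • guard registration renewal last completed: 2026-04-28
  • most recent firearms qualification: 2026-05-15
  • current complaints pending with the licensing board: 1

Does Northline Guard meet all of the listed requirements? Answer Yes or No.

Yes

1. incident-reporting audit 57 days ago vs limit 60 → met
2. condition 'deploys armed guards' does not hold → requirement n/a → met
3. guard registration renewal 55 days ago vs limit 60 → met
4. condition 'provides executive protection' does not hold → requirement n/a → met
5. client contract template present → met
6. training records present → met
7. firearms qualification 38 days ago vs limit 45 → met
8. complaints pending with the licensing board 1 ≤ 1 → met
9. background re-screening 36 days ago vs limit 60 → met
All met.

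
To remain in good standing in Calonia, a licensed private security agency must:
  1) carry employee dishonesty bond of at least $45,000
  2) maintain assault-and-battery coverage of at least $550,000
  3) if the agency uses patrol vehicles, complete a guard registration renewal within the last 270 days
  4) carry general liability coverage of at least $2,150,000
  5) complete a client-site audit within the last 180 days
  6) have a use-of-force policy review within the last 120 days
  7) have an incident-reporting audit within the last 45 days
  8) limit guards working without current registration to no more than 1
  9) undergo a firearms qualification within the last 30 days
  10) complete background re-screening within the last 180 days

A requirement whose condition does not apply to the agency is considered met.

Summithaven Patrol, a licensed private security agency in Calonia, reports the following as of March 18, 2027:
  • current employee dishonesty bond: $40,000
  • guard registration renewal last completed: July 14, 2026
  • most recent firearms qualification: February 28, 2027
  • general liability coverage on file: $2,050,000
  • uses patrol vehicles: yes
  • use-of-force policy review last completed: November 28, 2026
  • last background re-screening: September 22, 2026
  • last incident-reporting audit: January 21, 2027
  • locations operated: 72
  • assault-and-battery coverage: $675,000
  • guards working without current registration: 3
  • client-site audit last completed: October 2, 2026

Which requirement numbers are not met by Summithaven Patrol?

1, 4, 7, 8

1. employee dishonesty bond $40,000 < $45,000 → not met
2. assault-and-battery coverage $675,000 ≥ $550,000 → met
3. condition 'uses patrol vehicles' holds; guard registration renewal 247 days ago vs limit 270 → met
4. general liability coverage $2,050,000 < $2,150,000 → not met
5. client-site audit 167 days ago vs limit 180 → met
6. use-of-force policy review 110 days ago vs limit 120 → met
7. incident-reporting audit 56 days ago vs limit 45 → not met
8. guards working without current registration 3 > 1 → not met
9. firearms qualification 18 days ago vs limit 30 → met
10. background re-screening 177 days ago vs limit 180 → met
Not met: 1, 4, 7, 8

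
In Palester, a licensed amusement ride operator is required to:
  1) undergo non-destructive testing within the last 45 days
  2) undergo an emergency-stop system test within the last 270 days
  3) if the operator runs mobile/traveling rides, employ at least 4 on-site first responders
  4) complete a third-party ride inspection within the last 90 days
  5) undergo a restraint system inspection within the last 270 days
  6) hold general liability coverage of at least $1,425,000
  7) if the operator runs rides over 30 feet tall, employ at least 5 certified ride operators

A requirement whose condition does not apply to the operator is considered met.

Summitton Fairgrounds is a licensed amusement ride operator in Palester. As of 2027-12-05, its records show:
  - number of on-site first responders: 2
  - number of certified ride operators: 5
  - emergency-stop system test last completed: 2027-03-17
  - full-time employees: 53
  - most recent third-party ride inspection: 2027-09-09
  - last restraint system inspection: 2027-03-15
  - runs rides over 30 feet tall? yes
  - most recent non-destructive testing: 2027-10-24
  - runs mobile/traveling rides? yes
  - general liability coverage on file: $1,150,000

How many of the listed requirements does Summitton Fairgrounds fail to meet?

1. non-destructive testing 42 days ago vs limit 45 → met
2. emergency-stop system test 263 days ago vs limit 270 → met
3. condition 'runs mobile/traveling rides' holds; on-site first responders 2 < 4 → not met
4. third-party ride inspection 87 days ago vs limit 90 → met
5. restraint system inspection 265 days ago vs limit 270 → met
6. general liability coverage $1,150,000 < $1,425,000 → not met
7. condition 'runs rides over 30 feet tall' holds; certified ride operators 5 ≥ 5 → met
Not met: 2 of 7

2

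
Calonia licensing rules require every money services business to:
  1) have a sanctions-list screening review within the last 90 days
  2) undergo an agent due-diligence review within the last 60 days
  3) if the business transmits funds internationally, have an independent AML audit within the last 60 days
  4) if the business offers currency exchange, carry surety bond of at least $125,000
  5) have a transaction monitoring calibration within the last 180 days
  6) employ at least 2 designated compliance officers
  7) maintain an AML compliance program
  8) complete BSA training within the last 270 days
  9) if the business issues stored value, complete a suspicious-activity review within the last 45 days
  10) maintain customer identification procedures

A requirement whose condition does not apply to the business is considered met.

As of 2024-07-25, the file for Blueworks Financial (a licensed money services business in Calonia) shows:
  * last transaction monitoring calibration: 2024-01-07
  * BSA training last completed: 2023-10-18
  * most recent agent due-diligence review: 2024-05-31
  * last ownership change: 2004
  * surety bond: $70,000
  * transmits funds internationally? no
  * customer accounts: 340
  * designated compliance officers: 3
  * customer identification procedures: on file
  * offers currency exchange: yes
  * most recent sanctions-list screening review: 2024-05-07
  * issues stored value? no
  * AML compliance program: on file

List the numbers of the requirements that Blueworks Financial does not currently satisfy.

4, 5, 8

1. sanctions-list screening review 79 days ago vs limit 90 → met
2. agent due-diligence review 55 days ago vs limit 60 → met
3. condition 'transmits funds internationally' does not hold → requirement n/a → met
4. condition 'offers currency exchange' holds; surety bond $70,000 < $125,000 → not met
5. transaction monitoring calibration 200 days ago vs limit 180 → not met
6. designated compliance officers 3 ≥ 2 → met
7. AML compliance program present → met
8. BSA training 281 days ago vs limit 270 → not met
9. condition 'issues stored value' does not hold → requirement n/a → met
10. customer identification procedures present → met
Not met: 4, 5, 8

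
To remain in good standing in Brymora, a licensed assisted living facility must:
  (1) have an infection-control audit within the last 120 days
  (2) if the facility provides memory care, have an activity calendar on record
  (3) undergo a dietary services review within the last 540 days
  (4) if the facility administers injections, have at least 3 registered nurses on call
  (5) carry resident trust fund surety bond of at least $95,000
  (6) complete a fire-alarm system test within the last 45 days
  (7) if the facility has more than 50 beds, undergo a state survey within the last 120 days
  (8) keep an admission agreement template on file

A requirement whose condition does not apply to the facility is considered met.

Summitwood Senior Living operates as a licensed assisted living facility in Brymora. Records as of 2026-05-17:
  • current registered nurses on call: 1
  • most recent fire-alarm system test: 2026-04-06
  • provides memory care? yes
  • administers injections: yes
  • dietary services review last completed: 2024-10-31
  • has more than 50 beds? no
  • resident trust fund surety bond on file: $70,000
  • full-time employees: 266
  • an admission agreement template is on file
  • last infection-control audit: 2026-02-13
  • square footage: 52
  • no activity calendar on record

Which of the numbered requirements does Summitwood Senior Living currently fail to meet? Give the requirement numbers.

1. infection-control audit 93 days ago vs limit 120 → met
2. condition 'provides memory care' holds; activity calendar absent → not met
3. dietary services review 563 days ago vs limit 540 → not met
4. condition 'administers injections' holds; registered nurses on call 1 < 3 → not met
5. resident trust fund surety bond $70,000 < $95,000 → not met
6. fire-alarm system test 41 days ago vs limit 45 → met
7. condition 'has more than 50 beds' does not hold → requirement n/a → met
8. admission agreement template present → met
Not met: 2, 3, 4, 5

2, 3, 4, 5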